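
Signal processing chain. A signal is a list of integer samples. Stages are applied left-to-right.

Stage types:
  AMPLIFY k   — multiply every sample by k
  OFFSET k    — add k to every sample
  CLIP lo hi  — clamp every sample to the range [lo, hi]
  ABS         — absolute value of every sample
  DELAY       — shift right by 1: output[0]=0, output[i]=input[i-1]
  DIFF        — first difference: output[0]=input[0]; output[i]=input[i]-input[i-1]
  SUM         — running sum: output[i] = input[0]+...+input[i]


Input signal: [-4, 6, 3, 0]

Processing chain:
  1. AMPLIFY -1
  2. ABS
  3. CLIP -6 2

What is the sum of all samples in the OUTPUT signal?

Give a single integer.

Answer: 6

Derivation:
Input: [-4, 6, 3, 0]
Stage 1 (AMPLIFY -1): -4*-1=4, 6*-1=-6, 3*-1=-3, 0*-1=0 -> [4, -6, -3, 0]
Stage 2 (ABS): |4|=4, |-6|=6, |-3|=3, |0|=0 -> [4, 6, 3, 0]
Stage 3 (CLIP -6 2): clip(4,-6,2)=2, clip(6,-6,2)=2, clip(3,-6,2)=2, clip(0,-6,2)=0 -> [2, 2, 2, 0]
Output sum: 6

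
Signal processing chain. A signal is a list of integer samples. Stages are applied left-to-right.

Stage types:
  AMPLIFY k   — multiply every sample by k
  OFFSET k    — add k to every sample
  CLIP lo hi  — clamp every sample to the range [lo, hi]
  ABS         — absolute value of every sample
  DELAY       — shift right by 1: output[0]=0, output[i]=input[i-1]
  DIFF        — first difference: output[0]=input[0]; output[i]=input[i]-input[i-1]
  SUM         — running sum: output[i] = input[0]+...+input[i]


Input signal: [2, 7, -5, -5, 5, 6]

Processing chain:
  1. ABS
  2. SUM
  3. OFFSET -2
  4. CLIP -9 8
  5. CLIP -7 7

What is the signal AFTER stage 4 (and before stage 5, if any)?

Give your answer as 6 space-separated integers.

Answer: 0 7 8 8 8 8

Derivation:
Input: [2, 7, -5, -5, 5, 6]
Stage 1 (ABS): |2|=2, |7|=7, |-5|=5, |-5|=5, |5|=5, |6|=6 -> [2, 7, 5, 5, 5, 6]
Stage 2 (SUM): sum[0..0]=2, sum[0..1]=9, sum[0..2]=14, sum[0..3]=19, sum[0..4]=24, sum[0..5]=30 -> [2, 9, 14, 19, 24, 30]
Stage 3 (OFFSET -2): 2+-2=0, 9+-2=7, 14+-2=12, 19+-2=17, 24+-2=22, 30+-2=28 -> [0, 7, 12, 17, 22, 28]
Stage 4 (CLIP -9 8): clip(0,-9,8)=0, clip(7,-9,8)=7, clip(12,-9,8)=8, clip(17,-9,8)=8, clip(22,-9,8)=8, clip(28,-9,8)=8 -> [0, 7, 8, 8, 8, 8]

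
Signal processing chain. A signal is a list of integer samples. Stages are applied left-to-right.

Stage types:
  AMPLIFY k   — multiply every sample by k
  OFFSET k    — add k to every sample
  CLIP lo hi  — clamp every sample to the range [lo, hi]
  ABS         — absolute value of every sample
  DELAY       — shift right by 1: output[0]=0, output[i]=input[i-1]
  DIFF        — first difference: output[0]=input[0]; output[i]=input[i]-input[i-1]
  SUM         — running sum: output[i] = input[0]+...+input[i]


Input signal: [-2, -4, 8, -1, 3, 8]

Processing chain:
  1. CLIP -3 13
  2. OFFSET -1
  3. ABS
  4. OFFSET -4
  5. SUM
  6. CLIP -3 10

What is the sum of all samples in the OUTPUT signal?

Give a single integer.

Input: [-2, -4, 8, -1, 3, 8]
Stage 1 (CLIP -3 13): clip(-2,-3,13)=-2, clip(-4,-3,13)=-3, clip(8,-3,13)=8, clip(-1,-3,13)=-1, clip(3,-3,13)=3, clip(8,-3,13)=8 -> [-2, -3, 8, -1, 3, 8]
Stage 2 (OFFSET -1): -2+-1=-3, -3+-1=-4, 8+-1=7, -1+-1=-2, 3+-1=2, 8+-1=7 -> [-3, -4, 7, -2, 2, 7]
Stage 3 (ABS): |-3|=3, |-4|=4, |7|=7, |-2|=2, |2|=2, |7|=7 -> [3, 4, 7, 2, 2, 7]
Stage 4 (OFFSET -4): 3+-4=-1, 4+-4=0, 7+-4=3, 2+-4=-2, 2+-4=-2, 7+-4=3 -> [-1, 0, 3, -2, -2, 3]
Stage 5 (SUM): sum[0..0]=-1, sum[0..1]=-1, sum[0..2]=2, sum[0..3]=0, sum[0..4]=-2, sum[0..5]=1 -> [-1, -1, 2, 0, -2, 1]
Stage 6 (CLIP -3 10): clip(-1,-3,10)=-1, clip(-1,-3,10)=-1, clip(2,-3,10)=2, clip(0,-3,10)=0, clip(-2,-3,10)=-2, clip(1,-3,10)=1 -> [-1, -1, 2, 0, -2, 1]
Output sum: -1

Answer: -1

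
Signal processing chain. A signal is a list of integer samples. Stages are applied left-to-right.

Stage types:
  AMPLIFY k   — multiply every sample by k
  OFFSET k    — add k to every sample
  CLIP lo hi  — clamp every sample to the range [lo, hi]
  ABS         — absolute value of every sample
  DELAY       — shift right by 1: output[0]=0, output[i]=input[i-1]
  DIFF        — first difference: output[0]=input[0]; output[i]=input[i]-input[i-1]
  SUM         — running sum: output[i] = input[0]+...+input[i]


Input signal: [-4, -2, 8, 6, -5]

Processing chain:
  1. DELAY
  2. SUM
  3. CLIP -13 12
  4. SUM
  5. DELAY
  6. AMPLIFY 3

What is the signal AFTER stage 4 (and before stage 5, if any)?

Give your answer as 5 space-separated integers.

Input: [-4, -2, 8, 6, -5]
Stage 1 (DELAY): [0, -4, -2, 8, 6] = [0, -4, -2, 8, 6] -> [0, -4, -2, 8, 6]
Stage 2 (SUM): sum[0..0]=0, sum[0..1]=-4, sum[0..2]=-6, sum[0..3]=2, sum[0..4]=8 -> [0, -4, -6, 2, 8]
Stage 3 (CLIP -13 12): clip(0,-13,12)=0, clip(-4,-13,12)=-4, clip(-6,-13,12)=-6, clip(2,-13,12)=2, clip(8,-13,12)=8 -> [0, -4, -6, 2, 8]
Stage 4 (SUM): sum[0..0]=0, sum[0..1]=-4, sum[0..2]=-10, sum[0..3]=-8, sum[0..4]=0 -> [0, -4, -10, -8, 0]

Answer: 0 -4 -10 -8 0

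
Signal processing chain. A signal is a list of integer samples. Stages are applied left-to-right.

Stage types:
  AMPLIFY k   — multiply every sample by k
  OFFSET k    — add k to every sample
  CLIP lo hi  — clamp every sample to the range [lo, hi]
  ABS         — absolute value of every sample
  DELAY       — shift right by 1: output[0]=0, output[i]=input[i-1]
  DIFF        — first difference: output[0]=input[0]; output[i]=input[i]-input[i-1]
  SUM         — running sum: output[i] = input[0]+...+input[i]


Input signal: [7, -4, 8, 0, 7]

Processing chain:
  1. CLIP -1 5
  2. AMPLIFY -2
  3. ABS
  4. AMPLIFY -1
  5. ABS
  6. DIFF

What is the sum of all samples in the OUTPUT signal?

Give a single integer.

Input: [7, -4, 8, 0, 7]
Stage 1 (CLIP -1 5): clip(7,-1,5)=5, clip(-4,-1,5)=-1, clip(8,-1,5)=5, clip(0,-1,5)=0, clip(7,-1,5)=5 -> [5, -1, 5, 0, 5]
Stage 2 (AMPLIFY -2): 5*-2=-10, -1*-2=2, 5*-2=-10, 0*-2=0, 5*-2=-10 -> [-10, 2, -10, 0, -10]
Stage 3 (ABS): |-10|=10, |2|=2, |-10|=10, |0|=0, |-10|=10 -> [10, 2, 10, 0, 10]
Stage 4 (AMPLIFY -1): 10*-1=-10, 2*-1=-2, 10*-1=-10, 0*-1=0, 10*-1=-10 -> [-10, -2, -10, 0, -10]
Stage 5 (ABS): |-10|=10, |-2|=2, |-10|=10, |0|=0, |-10|=10 -> [10, 2, 10, 0, 10]
Stage 6 (DIFF): s[0]=10, 2-10=-8, 10-2=8, 0-10=-10, 10-0=10 -> [10, -8, 8, -10, 10]
Output sum: 10

Answer: 10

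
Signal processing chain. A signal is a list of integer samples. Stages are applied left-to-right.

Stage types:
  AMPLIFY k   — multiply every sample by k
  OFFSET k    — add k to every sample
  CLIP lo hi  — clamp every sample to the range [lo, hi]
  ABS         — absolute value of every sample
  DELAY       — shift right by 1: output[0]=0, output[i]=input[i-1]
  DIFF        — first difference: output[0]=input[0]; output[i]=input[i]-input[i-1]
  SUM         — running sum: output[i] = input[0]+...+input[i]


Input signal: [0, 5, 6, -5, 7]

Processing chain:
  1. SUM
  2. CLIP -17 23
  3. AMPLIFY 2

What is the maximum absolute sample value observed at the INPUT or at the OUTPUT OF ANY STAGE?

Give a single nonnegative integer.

Answer: 26

Derivation:
Input: [0, 5, 6, -5, 7] (max |s|=7)
Stage 1 (SUM): sum[0..0]=0, sum[0..1]=5, sum[0..2]=11, sum[0..3]=6, sum[0..4]=13 -> [0, 5, 11, 6, 13] (max |s|=13)
Stage 2 (CLIP -17 23): clip(0,-17,23)=0, clip(5,-17,23)=5, clip(11,-17,23)=11, clip(6,-17,23)=6, clip(13,-17,23)=13 -> [0, 5, 11, 6, 13] (max |s|=13)
Stage 3 (AMPLIFY 2): 0*2=0, 5*2=10, 11*2=22, 6*2=12, 13*2=26 -> [0, 10, 22, 12, 26] (max |s|=26)
Overall max amplitude: 26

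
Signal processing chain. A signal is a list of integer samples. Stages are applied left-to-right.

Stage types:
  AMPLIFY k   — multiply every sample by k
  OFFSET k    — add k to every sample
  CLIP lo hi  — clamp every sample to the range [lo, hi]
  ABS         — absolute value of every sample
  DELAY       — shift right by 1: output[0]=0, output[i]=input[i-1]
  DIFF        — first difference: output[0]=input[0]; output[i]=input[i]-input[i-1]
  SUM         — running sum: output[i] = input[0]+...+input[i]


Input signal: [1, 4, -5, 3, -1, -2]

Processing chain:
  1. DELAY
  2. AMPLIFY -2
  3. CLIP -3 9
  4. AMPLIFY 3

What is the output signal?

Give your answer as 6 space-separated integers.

Answer: 0 -6 -9 27 -9 6

Derivation:
Input: [1, 4, -5, 3, -1, -2]
Stage 1 (DELAY): [0, 1, 4, -5, 3, -1] = [0, 1, 4, -5, 3, -1] -> [0, 1, 4, -5, 3, -1]
Stage 2 (AMPLIFY -2): 0*-2=0, 1*-2=-2, 4*-2=-8, -5*-2=10, 3*-2=-6, -1*-2=2 -> [0, -2, -8, 10, -6, 2]
Stage 3 (CLIP -3 9): clip(0,-3,9)=0, clip(-2,-3,9)=-2, clip(-8,-3,9)=-3, clip(10,-3,9)=9, clip(-6,-3,9)=-3, clip(2,-3,9)=2 -> [0, -2, -3, 9, -3, 2]
Stage 4 (AMPLIFY 3): 0*3=0, -2*3=-6, -3*3=-9, 9*3=27, -3*3=-9, 2*3=6 -> [0, -6, -9, 27, -9, 6]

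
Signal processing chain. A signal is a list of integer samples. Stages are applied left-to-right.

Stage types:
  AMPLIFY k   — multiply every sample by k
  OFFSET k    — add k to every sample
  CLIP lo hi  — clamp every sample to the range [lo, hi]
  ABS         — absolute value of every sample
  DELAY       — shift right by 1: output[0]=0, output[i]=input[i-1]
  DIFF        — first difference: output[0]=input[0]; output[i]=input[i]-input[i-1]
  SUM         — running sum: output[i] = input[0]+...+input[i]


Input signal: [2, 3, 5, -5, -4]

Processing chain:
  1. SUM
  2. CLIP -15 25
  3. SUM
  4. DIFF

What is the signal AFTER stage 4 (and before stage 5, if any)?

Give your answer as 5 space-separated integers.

Answer: 2 5 10 5 1

Derivation:
Input: [2, 3, 5, -5, -4]
Stage 1 (SUM): sum[0..0]=2, sum[0..1]=5, sum[0..2]=10, sum[0..3]=5, sum[0..4]=1 -> [2, 5, 10, 5, 1]
Stage 2 (CLIP -15 25): clip(2,-15,25)=2, clip(5,-15,25)=5, clip(10,-15,25)=10, clip(5,-15,25)=5, clip(1,-15,25)=1 -> [2, 5, 10, 5, 1]
Stage 3 (SUM): sum[0..0]=2, sum[0..1]=7, sum[0..2]=17, sum[0..3]=22, sum[0..4]=23 -> [2, 7, 17, 22, 23]
Stage 4 (DIFF): s[0]=2, 7-2=5, 17-7=10, 22-17=5, 23-22=1 -> [2, 5, 10, 5, 1]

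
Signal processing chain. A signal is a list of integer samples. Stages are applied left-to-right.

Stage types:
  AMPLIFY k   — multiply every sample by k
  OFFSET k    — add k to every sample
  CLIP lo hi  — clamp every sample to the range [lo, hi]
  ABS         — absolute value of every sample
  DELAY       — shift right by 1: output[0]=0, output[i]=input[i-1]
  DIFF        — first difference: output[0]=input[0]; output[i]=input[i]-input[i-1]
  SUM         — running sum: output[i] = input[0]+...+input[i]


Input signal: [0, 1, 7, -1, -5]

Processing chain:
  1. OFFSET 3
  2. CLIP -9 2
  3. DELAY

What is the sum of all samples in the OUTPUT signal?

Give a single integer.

Input: [0, 1, 7, -1, -5]
Stage 1 (OFFSET 3): 0+3=3, 1+3=4, 7+3=10, -1+3=2, -5+3=-2 -> [3, 4, 10, 2, -2]
Stage 2 (CLIP -9 2): clip(3,-9,2)=2, clip(4,-9,2)=2, clip(10,-9,2)=2, clip(2,-9,2)=2, clip(-2,-9,2)=-2 -> [2, 2, 2, 2, -2]
Stage 3 (DELAY): [0, 2, 2, 2, 2] = [0, 2, 2, 2, 2] -> [0, 2, 2, 2, 2]
Output sum: 8

Answer: 8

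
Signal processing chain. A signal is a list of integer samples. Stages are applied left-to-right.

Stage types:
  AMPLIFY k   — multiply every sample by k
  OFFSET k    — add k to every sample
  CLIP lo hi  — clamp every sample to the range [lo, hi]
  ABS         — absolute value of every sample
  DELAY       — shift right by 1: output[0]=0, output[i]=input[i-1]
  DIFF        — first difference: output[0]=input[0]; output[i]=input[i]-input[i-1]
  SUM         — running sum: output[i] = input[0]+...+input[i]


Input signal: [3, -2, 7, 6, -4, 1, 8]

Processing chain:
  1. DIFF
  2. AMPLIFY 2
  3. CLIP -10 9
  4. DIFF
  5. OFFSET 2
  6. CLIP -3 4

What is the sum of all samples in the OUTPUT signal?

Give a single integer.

Input: [3, -2, 7, 6, -4, 1, 8]
Stage 1 (DIFF): s[0]=3, -2-3=-5, 7--2=9, 6-7=-1, -4-6=-10, 1--4=5, 8-1=7 -> [3, -5, 9, -1, -10, 5, 7]
Stage 2 (AMPLIFY 2): 3*2=6, -5*2=-10, 9*2=18, -1*2=-2, -10*2=-20, 5*2=10, 7*2=14 -> [6, -10, 18, -2, -20, 10, 14]
Stage 3 (CLIP -10 9): clip(6,-10,9)=6, clip(-10,-10,9)=-10, clip(18,-10,9)=9, clip(-2,-10,9)=-2, clip(-20,-10,9)=-10, clip(10,-10,9)=9, clip(14,-10,9)=9 -> [6, -10, 9, -2, -10, 9, 9]
Stage 4 (DIFF): s[0]=6, -10-6=-16, 9--10=19, -2-9=-11, -10--2=-8, 9--10=19, 9-9=0 -> [6, -16, 19, -11, -8, 19, 0]
Stage 5 (OFFSET 2): 6+2=8, -16+2=-14, 19+2=21, -11+2=-9, -8+2=-6, 19+2=21, 0+2=2 -> [8, -14, 21, -9, -6, 21, 2]
Stage 6 (CLIP -3 4): clip(8,-3,4)=4, clip(-14,-3,4)=-3, clip(21,-3,4)=4, clip(-9,-3,4)=-3, clip(-6,-3,4)=-3, clip(21,-3,4)=4, clip(2,-3,4)=2 -> [4, -3, 4, -3, -3, 4, 2]
Output sum: 5

Answer: 5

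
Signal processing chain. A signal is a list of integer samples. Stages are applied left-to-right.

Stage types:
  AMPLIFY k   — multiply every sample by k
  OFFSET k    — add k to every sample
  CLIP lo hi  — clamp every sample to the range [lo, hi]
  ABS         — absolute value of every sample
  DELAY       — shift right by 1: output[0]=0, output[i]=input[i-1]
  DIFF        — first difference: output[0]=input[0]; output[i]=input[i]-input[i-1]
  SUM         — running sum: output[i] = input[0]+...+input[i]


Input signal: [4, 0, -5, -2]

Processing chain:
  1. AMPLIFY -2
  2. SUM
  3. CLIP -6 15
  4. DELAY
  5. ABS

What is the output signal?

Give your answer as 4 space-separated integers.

Input: [4, 0, -5, -2]
Stage 1 (AMPLIFY -2): 4*-2=-8, 0*-2=0, -5*-2=10, -2*-2=4 -> [-8, 0, 10, 4]
Stage 2 (SUM): sum[0..0]=-8, sum[0..1]=-8, sum[0..2]=2, sum[0..3]=6 -> [-8, -8, 2, 6]
Stage 3 (CLIP -6 15): clip(-8,-6,15)=-6, clip(-8,-6,15)=-6, clip(2,-6,15)=2, clip(6,-6,15)=6 -> [-6, -6, 2, 6]
Stage 4 (DELAY): [0, -6, -6, 2] = [0, -6, -6, 2] -> [0, -6, -6, 2]
Stage 5 (ABS): |0|=0, |-6|=6, |-6|=6, |2|=2 -> [0, 6, 6, 2]

Answer: 0 6 6 2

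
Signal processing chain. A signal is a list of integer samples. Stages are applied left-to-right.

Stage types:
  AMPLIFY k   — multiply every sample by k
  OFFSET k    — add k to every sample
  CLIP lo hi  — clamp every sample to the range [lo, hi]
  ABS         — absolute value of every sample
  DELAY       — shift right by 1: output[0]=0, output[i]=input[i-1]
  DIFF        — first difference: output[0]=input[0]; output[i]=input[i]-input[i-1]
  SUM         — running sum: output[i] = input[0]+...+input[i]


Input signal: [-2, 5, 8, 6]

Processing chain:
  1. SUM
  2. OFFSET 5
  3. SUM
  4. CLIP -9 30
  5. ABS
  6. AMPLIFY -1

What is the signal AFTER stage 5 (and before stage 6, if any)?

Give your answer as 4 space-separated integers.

Answer: 3 11 27 30

Derivation:
Input: [-2, 5, 8, 6]
Stage 1 (SUM): sum[0..0]=-2, sum[0..1]=3, sum[0..2]=11, sum[0..3]=17 -> [-2, 3, 11, 17]
Stage 2 (OFFSET 5): -2+5=3, 3+5=8, 11+5=16, 17+5=22 -> [3, 8, 16, 22]
Stage 3 (SUM): sum[0..0]=3, sum[0..1]=11, sum[0..2]=27, sum[0..3]=49 -> [3, 11, 27, 49]
Stage 4 (CLIP -9 30): clip(3,-9,30)=3, clip(11,-9,30)=11, clip(27,-9,30)=27, clip(49,-9,30)=30 -> [3, 11, 27, 30]
Stage 5 (ABS): |3|=3, |11|=11, |27|=27, |30|=30 -> [3, 11, 27, 30]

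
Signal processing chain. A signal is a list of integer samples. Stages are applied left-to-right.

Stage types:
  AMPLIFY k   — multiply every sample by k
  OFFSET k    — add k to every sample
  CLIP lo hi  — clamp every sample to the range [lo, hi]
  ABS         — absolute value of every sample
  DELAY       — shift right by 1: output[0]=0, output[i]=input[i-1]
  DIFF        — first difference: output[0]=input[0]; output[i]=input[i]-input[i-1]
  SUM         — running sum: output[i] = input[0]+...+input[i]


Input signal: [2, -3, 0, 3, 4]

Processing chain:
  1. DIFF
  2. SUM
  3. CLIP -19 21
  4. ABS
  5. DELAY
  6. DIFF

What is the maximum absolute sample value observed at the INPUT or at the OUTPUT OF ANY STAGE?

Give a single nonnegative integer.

Input: [2, -3, 0, 3, 4] (max |s|=4)
Stage 1 (DIFF): s[0]=2, -3-2=-5, 0--3=3, 3-0=3, 4-3=1 -> [2, -5, 3, 3, 1] (max |s|=5)
Stage 2 (SUM): sum[0..0]=2, sum[0..1]=-3, sum[0..2]=0, sum[0..3]=3, sum[0..4]=4 -> [2, -3, 0, 3, 4] (max |s|=4)
Stage 3 (CLIP -19 21): clip(2,-19,21)=2, clip(-3,-19,21)=-3, clip(0,-19,21)=0, clip(3,-19,21)=3, clip(4,-19,21)=4 -> [2, -3, 0, 3, 4] (max |s|=4)
Stage 4 (ABS): |2|=2, |-3|=3, |0|=0, |3|=3, |4|=4 -> [2, 3, 0, 3, 4] (max |s|=4)
Stage 5 (DELAY): [0, 2, 3, 0, 3] = [0, 2, 3, 0, 3] -> [0, 2, 3, 0, 3] (max |s|=3)
Stage 6 (DIFF): s[0]=0, 2-0=2, 3-2=1, 0-3=-3, 3-0=3 -> [0, 2, 1, -3, 3] (max |s|=3)
Overall max amplitude: 5

Answer: 5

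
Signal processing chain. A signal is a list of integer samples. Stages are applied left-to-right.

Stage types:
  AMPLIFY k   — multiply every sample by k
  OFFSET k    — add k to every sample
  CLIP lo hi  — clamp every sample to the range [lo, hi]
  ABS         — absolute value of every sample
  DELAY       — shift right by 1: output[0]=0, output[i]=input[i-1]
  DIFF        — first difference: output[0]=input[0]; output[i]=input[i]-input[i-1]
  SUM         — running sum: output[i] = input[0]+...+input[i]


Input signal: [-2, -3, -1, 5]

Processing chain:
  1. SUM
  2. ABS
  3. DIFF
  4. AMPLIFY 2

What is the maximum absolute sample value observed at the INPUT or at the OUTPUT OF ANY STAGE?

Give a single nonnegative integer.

Input: [-2, -3, -1, 5] (max |s|=5)
Stage 1 (SUM): sum[0..0]=-2, sum[0..1]=-5, sum[0..2]=-6, sum[0..3]=-1 -> [-2, -5, -6, -1] (max |s|=6)
Stage 2 (ABS): |-2|=2, |-5|=5, |-6|=6, |-1|=1 -> [2, 5, 6, 1] (max |s|=6)
Stage 3 (DIFF): s[0]=2, 5-2=3, 6-5=1, 1-6=-5 -> [2, 3, 1, -5] (max |s|=5)
Stage 4 (AMPLIFY 2): 2*2=4, 3*2=6, 1*2=2, -5*2=-10 -> [4, 6, 2, -10] (max |s|=10)
Overall max amplitude: 10

Answer: 10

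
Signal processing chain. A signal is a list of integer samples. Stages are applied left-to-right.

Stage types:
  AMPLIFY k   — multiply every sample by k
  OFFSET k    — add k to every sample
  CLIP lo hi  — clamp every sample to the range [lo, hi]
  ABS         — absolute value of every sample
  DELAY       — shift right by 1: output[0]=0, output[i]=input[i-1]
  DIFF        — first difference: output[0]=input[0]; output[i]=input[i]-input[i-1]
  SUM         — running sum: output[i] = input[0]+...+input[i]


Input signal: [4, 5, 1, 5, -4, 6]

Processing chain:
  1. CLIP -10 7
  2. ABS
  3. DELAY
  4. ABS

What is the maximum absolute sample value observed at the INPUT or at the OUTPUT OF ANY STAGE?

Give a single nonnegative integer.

Input: [4, 5, 1, 5, -4, 6] (max |s|=6)
Stage 1 (CLIP -10 7): clip(4,-10,7)=4, clip(5,-10,7)=5, clip(1,-10,7)=1, clip(5,-10,7)=5, clip(-4,-10,7)=-4, clip(6,-10,7)=6 -> [4, 5, 1, 5, -4, 6] (max |s|=6)
Stage 2 (ABS): |4|=4, |5|=5, |1|=1, |5|=5, |-4|=4, |6|=6 -> [4, 5, 1, 5, 4, 6] (max |s|=6)
Stage 3 (DELAY): [0, 4, 5, 1, 5, 4] = [0, 4, 5, 1, 5, 4] -> [0, 4, 5, 1, 5, 4] (max |s|=5)
Stage 4 (ABS): |0|=0, |4|=4, |5|=5, |1|=1, |5|=5, |4|=4 -> [0, 4, 5, 1, 5, 4] (max |s|=5)
Overall max amplitude: 6

Answer: 6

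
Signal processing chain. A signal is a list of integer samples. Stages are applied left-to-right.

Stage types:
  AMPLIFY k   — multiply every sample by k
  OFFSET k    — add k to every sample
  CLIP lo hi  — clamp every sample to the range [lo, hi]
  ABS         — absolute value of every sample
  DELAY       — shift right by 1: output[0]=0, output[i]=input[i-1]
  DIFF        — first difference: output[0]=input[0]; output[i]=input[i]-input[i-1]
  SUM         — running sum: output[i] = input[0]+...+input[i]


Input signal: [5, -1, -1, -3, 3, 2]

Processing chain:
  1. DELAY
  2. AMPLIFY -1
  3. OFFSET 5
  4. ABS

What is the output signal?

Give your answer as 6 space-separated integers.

Input: [5, -1, -1, -3, 3, 2]
Stage 1 (DELAY): [0, 5, -1, -1, -3, 3] = [0, 5, -1, -1, -3, 3] -> [0, 5, -1, -1, -3, 3]
Stage 2 (AMPLIFY -1): 0*-1=0, 5*-1=-5, -1*-1=1, -1*-1=1, -3*-1=3, 3*-1=-3 -> [0, -5, 1, 1, 3, -3]
Stage 3 (OFFSET 5): 0+5=5, -5+5=0, 1+5=6, 1+5=6, 3+5=8, -3+5=2 -> [5, 0, 6, 6, 8, 2]
Stage 4 (ABS): |5|=5, |0|=0, |6|=6, |6|=6, |8|=8, |2|=2 -> [5, 0, 6, 6, 8, 2]

Answer: 5 0 6 6 8 2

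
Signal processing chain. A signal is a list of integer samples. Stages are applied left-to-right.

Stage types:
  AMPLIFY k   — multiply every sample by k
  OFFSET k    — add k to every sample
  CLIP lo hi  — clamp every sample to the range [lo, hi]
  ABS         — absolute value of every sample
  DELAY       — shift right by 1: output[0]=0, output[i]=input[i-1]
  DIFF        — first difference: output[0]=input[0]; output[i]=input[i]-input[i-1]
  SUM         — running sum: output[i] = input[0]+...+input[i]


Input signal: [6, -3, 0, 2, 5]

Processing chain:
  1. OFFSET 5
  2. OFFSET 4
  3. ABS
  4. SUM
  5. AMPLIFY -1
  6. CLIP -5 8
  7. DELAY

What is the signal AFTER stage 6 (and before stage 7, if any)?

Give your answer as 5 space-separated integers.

Answer: -5 -5 -5 -5 -5

Derivation:
Input: [6, -3, 0, 2, 5]
Stage 1 (OFFSET 5): 6+5=11, -3+5=2, 0+5=5, 2+5=7, 5+5=10 -> [11, 2, 5, 7, 10]
Stage 2 (OFFSET 4): 11+4=15, 2+4=6, 5+4=9, 7+4=11, 10+4=14 -> [15, 6, 9, 11, 14]
Stage 3 (ABS): |15|=15, |6|=6, |9|=9, |11|=11, |14|=14 -> [15, 6, 9, 11, 14]
Stage 4 (SUM): sum[0..0]=15, sum[0..1]=21, sum[0..2]=30, sum[0..3]=41, sum[0..4]=55 -> [15, 21, 30, 41, 55]
Stage 5 (AMPLIFY -1): 15*-1=-15, 21*-1=-21, 30*-1=-30, 41*-1=-41, 55*-1=-55 -> [-15, -21, -30, -41, -55]
Stage 6 (CLIP -5 8): clip(-15,-5,8)=-5, clip(-21,-5,8)=-5, clip(-30,-5,8)=-5, clip(-41,-5,8)=-5, clip(-55,-5,8)=-5 -> [-5, -5, -5, -5, -5]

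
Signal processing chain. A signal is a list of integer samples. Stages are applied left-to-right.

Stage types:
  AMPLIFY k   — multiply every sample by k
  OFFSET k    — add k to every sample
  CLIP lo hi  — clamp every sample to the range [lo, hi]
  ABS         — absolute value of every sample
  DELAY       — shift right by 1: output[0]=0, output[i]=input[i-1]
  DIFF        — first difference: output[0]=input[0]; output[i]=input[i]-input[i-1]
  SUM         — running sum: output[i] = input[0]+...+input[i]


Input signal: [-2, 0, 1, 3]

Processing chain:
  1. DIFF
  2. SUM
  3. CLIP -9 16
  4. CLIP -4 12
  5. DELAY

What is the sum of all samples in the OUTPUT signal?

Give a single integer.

Answer: -1

Derivation:
Input: [-2, 0, 1, 3]
Stage 1 (DIFF): s[0]=-2, 0--2=2, 1-0=1, 3-1=2 -> [-2, 2, 1, 2]
Stage 2 (SUM): sum[0..0]=-2, sum[0..1]=0, sum[0..2]=1, sum[0..3]=3 -> [-2, 0, 1, 3]
Stage 3 (CLIP -9 16): clip(-2,-9,16)=-2, clip(0,-9,16)=0, clip(1,-9,16)=1, clip(3,-9,16)=3 -> [-2, 0, 1, 3]
Stage 4 (CLIP -4 12): clip(-2,-4,12)=-2, clip(0,-4,12)=0, clip(1,-4,12)=1, clip(3,-4,12)=3 -> [-2, 0, 1, 3]
Stage 5 (DELAY): [0, -2, 0, 1] = [0, -2, 0, 1] -> [0, -2, 0, 1]
Output sum: -1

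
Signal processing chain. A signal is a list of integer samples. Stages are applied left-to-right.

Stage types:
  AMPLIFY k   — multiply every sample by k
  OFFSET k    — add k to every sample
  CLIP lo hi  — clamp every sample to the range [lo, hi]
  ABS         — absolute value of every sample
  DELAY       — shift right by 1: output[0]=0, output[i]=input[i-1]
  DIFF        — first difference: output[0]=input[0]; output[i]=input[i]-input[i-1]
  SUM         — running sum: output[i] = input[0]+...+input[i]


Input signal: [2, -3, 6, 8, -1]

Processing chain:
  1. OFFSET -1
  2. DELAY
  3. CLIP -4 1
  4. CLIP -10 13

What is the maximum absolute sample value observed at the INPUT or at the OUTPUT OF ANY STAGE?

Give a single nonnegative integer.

Input: [2, -3, 6, 8, -1] (max |s|=8)
Stage 1 (OFFSET -1): 2+-1=1, -3+-1=-4, 6+-1=5, 8+-1=7, -1+-1=-2 -> [1, -4, 5, 7, -2] (max |s|=7)
Stage 2 (DELAY): [0, 1, -4, 5, 7] = [0, 1, -4, 5, 7] -> [0, 1, -4, 5, 7] (max |s|=7)
Stage 3 (CLIP -4 1): clip(0,-4,1)=0, clip(1,-4,1)=1, clip(-4,-4,1)=-4, clip(5,-4,1)=1, clip(7,-4,1)=1 -> [0, 1, -4, 1, 1] (max |s|=4)
Stage 4 (CLIP -10 13): clip(0,-10,13)=0, clip(1,-10,13)=1, clip(-4,-10,13)=-4, clip(1,-10,13)=1, clip(1,-10,13)=1 -> [0, 1, -4, 1, 1] (max |s|=4)
Overall max amplitude: 8

Answer: 8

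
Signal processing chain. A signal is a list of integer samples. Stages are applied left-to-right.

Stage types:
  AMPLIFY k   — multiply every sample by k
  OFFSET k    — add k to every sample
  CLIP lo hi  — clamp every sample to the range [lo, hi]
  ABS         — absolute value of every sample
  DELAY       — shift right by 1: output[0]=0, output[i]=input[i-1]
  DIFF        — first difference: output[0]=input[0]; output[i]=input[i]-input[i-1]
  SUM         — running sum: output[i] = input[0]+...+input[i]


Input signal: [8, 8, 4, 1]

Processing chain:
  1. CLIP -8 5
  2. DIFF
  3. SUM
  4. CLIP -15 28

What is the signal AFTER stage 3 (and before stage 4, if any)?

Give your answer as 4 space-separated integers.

Answer: 5 5 4 1

Derivation:
Input: [8, 8, 4, 1]
Stage 1 (CLIP -8 5): clip(8,-8,5)=5, clip(8,-8,5)=5, clip(4,-8,5)=4, clip(1,-8,5)=1 -> [5, 5, 4, 1]
Stage 2 (DIFF): s[0]=5, 5-5=0, 4-5=-1, 1-4=-3 -> [5, 0, -1, -3]
Stage 3 (SUM): sum[0..0]=5, sum[0..1]=5, sum[0..2]=4, sum[0..3]=1 -> [5, 5, 4, 1]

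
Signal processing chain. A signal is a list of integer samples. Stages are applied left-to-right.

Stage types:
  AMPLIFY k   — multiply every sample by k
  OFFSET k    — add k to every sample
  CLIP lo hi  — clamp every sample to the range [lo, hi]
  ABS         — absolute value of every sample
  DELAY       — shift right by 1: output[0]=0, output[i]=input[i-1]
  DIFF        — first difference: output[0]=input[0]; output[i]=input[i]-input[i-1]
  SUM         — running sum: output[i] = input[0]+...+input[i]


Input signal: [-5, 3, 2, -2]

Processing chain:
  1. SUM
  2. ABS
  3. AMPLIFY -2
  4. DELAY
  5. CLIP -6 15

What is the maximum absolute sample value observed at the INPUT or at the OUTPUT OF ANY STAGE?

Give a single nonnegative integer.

Answer: 10

Derivation:
Input: [-5, 3, 2, -2] (max |s|=5)
Stage 1 (SUM): sum[0..0]=-5, sum[0..1]=-2, sum[0..2]=0, sum[0..3]=-2 -> [-5, -2, 0, -2] (max |s|=5)
Stage 2 (ABS): |-5|=5, |-2|=2, |0|=0, |-2|=2 -> [5, 2, 0, 2] (max |s|=5)
Stage 3 (AMPLIFY -2): 5*-2=-10, 2*-2=-4, 0*-2=0, 2*-2=-4 -> [-10, -4, 0, -4] (max |s|=10)
Stage 4 (DELAY): [0, -10, -4, 0] = [0, -10, -4, 0] -> [0, -10, -4, 0] (max |s|=10)
Stage 5 (CLIP -6 15): clip(0,-6,15)=0, clip(-10,-6,15)=-6, clip(-4,-6,15)=-4, clip(0,-6,15)=0 -> [0, -6, -4, 0] (max |s|=6)
Overall max amplitude: 10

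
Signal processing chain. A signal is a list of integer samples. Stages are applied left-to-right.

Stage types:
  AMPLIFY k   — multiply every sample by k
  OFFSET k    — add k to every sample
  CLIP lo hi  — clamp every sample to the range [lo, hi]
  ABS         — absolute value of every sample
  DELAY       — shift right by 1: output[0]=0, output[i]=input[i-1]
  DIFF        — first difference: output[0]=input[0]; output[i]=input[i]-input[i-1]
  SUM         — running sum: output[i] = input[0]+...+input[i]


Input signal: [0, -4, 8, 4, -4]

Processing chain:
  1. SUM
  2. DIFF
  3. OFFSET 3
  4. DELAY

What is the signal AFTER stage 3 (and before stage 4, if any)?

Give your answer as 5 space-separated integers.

Input: [0, -4, 8, 4, -4]
Stage 1 (SUM): sum[0..0]=0, sum[0..1]=-4, sum[0..2]=4, sum[0..3]=8, sum[0..4]=4 -> [0, -4, 4, 8, 4]
Stage 2 (DIFF): s[0]=0, -4-0=-4, 4--4=8, 8-4=4, 4-8=-4 -> [0, -4, 8, 4, -4]
Stage 3 (OFFSET 3): 0+3=3, -4+3=-1, 8+3=11, 4+3=7, -4+3=-1 -> [3, -1, 11, 7, -1]

Answer: 3 -1 11 7 -1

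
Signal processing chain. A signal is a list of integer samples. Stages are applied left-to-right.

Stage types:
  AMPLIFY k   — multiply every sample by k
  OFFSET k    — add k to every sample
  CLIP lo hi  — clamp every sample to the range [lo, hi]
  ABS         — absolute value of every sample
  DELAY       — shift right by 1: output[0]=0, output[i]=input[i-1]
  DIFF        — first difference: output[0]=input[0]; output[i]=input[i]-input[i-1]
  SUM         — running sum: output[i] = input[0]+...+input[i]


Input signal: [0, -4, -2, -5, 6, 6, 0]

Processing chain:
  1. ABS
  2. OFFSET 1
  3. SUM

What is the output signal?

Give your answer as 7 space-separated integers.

Answer: 1 6 9 15 22 29 30

Derivation:
Input: [0, -4, -2, -5, 6, 6, 0]
Stage 1 (ABS): |0|=0, |-4|=4, |-2|=2, |-5|=5, |6|=6, |6|=6, |0|=0 -> [0, 4, 2, 5, 6, 6, 0]
Stage 2 (OFFSET 1): 0+1=1, 4+1=5, 2+1=3, 5+1=6, 6+1=7, 6+1=7, 0+1=1 -> [1, 5, 3, 6, 7, 7, 1]
Stage 3 (SUM): sum[0..0]=1, sum[0..1]=6, sum[0..2]=9, sum[0..3]=15, sum[0..4]=22, sum[0..5]=29, sum[0..6]=30 -> [1, 6, 9, 15, 22, 29, 30]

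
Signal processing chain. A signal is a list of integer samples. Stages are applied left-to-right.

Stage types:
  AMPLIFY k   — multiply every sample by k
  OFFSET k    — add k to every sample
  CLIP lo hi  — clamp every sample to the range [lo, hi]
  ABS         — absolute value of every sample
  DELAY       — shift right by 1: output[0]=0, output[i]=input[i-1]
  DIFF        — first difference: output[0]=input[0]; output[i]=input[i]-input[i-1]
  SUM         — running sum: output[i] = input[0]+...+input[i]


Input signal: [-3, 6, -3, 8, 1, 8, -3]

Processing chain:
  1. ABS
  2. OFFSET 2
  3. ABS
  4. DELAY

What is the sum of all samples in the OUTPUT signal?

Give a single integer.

Input: [-3, 6, -3, 8, 1, 8, -3]
Stage 1 (ABS): |-3|=3, |6|=6, |-3|=3, |8|=8, |1|=1, |8|=8, |-3|=3 -> [3, 6, 3, 8, 1, 8, 3]
Stage 2 (OFFSET 2): 3+2=5, 6+2=8, 3+2=5, 8+2=10, 1+2=3, 8+2=10, 3+2=5 -> [5, 8, 5, 10, 3, 10, 5]
Stage 3 (ABS): |5|=5, |8|=8, |5|=5, |10|=10, |3|=3, |10|=10, |5|=5 -> [5, 8, 5, 10, 3, 10, 5]
Stage 4 (DELAY): [0, 5, 8, 5, 10, 3, 10] = [0, 5, 8, 5, 10, 3, 10] -> [0, 5, 8, 5, 10, 3, 10]
Output sum: 41

Answer: 41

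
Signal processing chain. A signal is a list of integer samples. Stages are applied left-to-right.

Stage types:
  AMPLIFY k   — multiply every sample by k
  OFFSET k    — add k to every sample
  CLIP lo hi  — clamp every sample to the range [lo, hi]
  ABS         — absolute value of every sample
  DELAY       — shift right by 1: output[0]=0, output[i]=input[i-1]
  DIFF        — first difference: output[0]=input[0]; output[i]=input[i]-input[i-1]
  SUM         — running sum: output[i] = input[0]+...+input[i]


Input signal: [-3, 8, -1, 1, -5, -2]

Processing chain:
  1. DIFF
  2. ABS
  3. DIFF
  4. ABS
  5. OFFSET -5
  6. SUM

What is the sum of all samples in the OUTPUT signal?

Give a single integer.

Input: [-3, 8, -1, 1, -5, -2]
Stage 1 (DIFF): s[0]=-3, 8--3=11, -1-8=-9, 1--1=2, -5-1=-6, -2--5=3 -> [-3, 11, -9, 2, -6, 3]
Stage 2 (ABS): |-3|=3, |11|=11, |-9|=9, |2|=2, |-6|=6, |3|=3 -> [3, 11, 9, 2, 6, 3]
Stage 3 (DIFF): s[0]=3, 11-3=8, 9-11=-2, 2-9=-7, 6-2=4, 3-6=-3 -> [3, 8, -2, -7, 4, -3]
Stage 4 (ABS): |3|=3, |8|=8, |-2|=2, |-7|=7, |4|=4, |-3|=3 -> [3, 8, 2, 7, 4, 3]
Stage 5 (OFFSET -5): 3+-5=-2, 8+-5=3, 2+-5=-3, 7+-5=2, 4+-5=-1, 3+-5=-2 -> [-2, 3, -3, 2, -1, -2]
Stage 6 (SUM): sum[0..0]=-2, sum[0..1]=1, sum[0..2]=-2, sum[0..3]=0, sum[0..4]=-1, sum[0..5]=-3 -> [-2, 1, -2, 0, -1, -3]
Output sum: -7

Answer: -7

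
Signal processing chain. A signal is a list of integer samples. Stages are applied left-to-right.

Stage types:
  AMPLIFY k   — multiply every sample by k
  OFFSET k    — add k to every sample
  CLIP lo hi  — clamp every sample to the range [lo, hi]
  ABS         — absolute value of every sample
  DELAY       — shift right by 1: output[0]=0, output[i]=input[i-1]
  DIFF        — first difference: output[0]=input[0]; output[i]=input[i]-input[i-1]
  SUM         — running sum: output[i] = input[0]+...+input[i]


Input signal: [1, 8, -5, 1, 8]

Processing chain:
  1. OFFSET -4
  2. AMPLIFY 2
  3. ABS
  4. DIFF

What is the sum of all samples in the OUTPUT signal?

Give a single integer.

Input: [1, 8, -5, 1, 8]
Stage 1 (OFFSET -4): 1+-4=-3, 8+-4=4, -5+-4=-9, 1+-4=-3, 8+-4=4 -> [-3, 4, -9, -3, 4]
Stage 2 (AMPLIFY 2): -3*2=-6, 4*2=8, -9*2=-18, -3*2=-6, 4*2=8 -> [-6, 8, -18, -6, 8]
Stage 3 (ABS): |-6|=6, |8|=8, |-18|=18, |-6|=6, |8|=8 -> [6, 8, 18, 6, 8]
Stage 4 (DIFF): s[0]=6, 8-6=2, 18-8=10, 6-18=-12, 8-6=2 -> [6, 2, 10, -12, 2]
Output sum: 8

Answer: 8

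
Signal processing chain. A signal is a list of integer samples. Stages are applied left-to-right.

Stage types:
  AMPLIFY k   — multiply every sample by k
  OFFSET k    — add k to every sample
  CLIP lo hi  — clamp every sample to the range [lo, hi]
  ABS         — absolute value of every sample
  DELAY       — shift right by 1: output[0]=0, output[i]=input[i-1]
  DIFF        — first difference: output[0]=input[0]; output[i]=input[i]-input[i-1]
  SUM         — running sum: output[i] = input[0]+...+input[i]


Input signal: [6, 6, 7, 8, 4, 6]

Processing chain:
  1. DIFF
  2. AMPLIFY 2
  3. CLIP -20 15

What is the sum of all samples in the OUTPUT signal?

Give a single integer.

Input: [6, 6, 7, 8, 4, 6]
Stage 1 (DIFF): s[0]=6, 6-6=0, 7-6=1, 8-7=1, 4-8=-4, 6-4=2 -> [6, 0, 1, 1, -4, 2]
Stage 2 (AMPLIFY 2): 6*2=12, 0*2=0, 1*2=2, 1*2=2, -4*2=-8, 2*2=4 -> [12, 0, 2, 2, -8, 4]
Stage 3 (CLIP -20 15): clip(12,-20,15)=12, clip(0,-20,15)=0, clip(2,-20,15)=2, clip(2,-20,15)=2, clip(-8,-20,15)=-8, clip(4,-20,15)=4 -> [12, 0, 2, 2, -8, 4]
Output sum: 12

Answer: 12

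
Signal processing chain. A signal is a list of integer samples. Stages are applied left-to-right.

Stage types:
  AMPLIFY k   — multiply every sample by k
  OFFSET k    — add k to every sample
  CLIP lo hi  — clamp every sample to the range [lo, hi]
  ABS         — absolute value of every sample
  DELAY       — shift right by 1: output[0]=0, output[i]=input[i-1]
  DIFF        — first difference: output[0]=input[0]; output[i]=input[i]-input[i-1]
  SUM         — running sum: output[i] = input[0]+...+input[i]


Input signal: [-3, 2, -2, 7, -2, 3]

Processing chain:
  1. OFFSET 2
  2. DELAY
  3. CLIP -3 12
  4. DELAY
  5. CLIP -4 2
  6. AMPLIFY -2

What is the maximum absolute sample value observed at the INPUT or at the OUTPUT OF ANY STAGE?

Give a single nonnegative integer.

Input: [-3, 2, -2, 7, -2, 3] (max |s|=7)
Stage 1 (OFFSET 2): -3+2=-1, 2+2=4, -2+2=0, 7+2=9, -2+2=0, 3+2=5 -> [-1, 4, 0, 9, 0, 5] (max |s|=9)
Stage 2 (DELAY): [0, -1, 4, 0, 9, 0] = [0, -1, 4, 0, 9, 0] -> [0, -1, 4, 0, 9, 0] (max |s|=9)
Stage 3 (CLIP -3 12): clip(0,-3,12)=0, clip(-1,-3,12)=-1, clip(4,-3,12)=4, clip(0,-3,12)=0, clip(9,-3,12)=9, clip(0,-3,12)=0 -> [0, -1, 4, 0, 9, 0] (max |s|=9)
Stage 4 (DELAY): [0, 0, -1, 4, 0, 9] = [0, 0, -1, 4, 0, 9] -> [0, 0, -1, 4, 0, 9] (max |s|=9)
Stage 5 (CLIP -4 2): clip(0,-4,2)=0, clip(0,-4,2)=0, clip(-1,-4,2)=-1, clip(4,-4,2)=2, clip(0,-4,2)=0, clip(9,-4,2)=2 -> [0, 0, -1, 2, 0, 2] (max |s|=2)
Stage 6 (AMPLIFY -2): 0*-2=0, 0*-2=0, -1*-2=2, 2*-2=-4, 0*-2=0, 2*-2=-4 -> [0, 0, 2, -4, 0, -4] (max |s|=4)
Overall max amplitude: 9

Answer: 9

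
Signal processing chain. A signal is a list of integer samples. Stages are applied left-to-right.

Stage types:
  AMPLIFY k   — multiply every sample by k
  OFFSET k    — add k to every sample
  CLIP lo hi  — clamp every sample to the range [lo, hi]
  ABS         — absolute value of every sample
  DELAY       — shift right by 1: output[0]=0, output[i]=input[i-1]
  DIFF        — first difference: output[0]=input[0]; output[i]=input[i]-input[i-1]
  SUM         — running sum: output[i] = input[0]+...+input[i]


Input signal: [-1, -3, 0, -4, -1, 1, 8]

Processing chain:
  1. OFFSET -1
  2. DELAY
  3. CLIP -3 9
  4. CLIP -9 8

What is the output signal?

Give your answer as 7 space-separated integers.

Answer: 0 -2 -3 -1 -3 -2 0

Derivation:
Input: [-1, -3, 0, -4, -1, 1, 8]
Stage 1 (OFFSET -1): -1+-1=-2, -3+-1=-4, 0+-1=-1, -4+-1=-5, -1+-1=-2, 1+-1=0, 8+-1=7 -> [-2, -4, -1, -5, -2, 0, 7]
Stage 2 (DELAY): [0, -2, -4, -1, -5, -2, 0] = [0, -2, -4, -1, -5, -2, 0] -> [0, -2, -4, -1, -5, -2, 0]
Stage 3 (CLIP -3 9): clip(0,-3,9)=0, clip(-2,-3,9)=-2, clip(-4,-3,9)=-3, clip(-1,-3,9)=-1, clip(-5,-3,9)=-3, clip(-2,-3,9)=-2, clip(0,-3,9)=0 -> [0, -2, -3, -1, -3, -2, 0]
Stage 4 (CLIP -9 8): clip(0,-9,8)=0, clip(-2,-9,8)=-2, clip(-3,-9,8)=-3, clip(-1,-9,8)=-1, clip(-3,-9,8)=-3, clip(-2,-9,8)=-2, clip(0,-9,8)=0 -> [0, -2, -3, -1, -3, -2, 0]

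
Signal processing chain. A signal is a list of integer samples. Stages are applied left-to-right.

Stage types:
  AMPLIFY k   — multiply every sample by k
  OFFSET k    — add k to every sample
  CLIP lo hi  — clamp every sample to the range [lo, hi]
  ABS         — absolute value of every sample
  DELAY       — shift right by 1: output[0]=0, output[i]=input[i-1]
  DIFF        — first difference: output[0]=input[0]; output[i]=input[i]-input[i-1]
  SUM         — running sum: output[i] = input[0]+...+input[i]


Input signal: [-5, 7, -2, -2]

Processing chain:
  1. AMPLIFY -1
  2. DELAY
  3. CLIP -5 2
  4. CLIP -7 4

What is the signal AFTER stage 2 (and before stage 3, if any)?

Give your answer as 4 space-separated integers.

Answer: 0 5 -7 2

Derivation:
Input: [-5, 7, -2, -2]
Stage 1 (AMPLIFY -1): -5*-1=5, 7*-1=-7, -2*-1=2, -2*-1=2 -> [5, -7, 2, 2]
Stage 2 (DELAY): [0, 5, -7, 2] = [0, 5, -7, 2] -> [0, 5, -7, 2]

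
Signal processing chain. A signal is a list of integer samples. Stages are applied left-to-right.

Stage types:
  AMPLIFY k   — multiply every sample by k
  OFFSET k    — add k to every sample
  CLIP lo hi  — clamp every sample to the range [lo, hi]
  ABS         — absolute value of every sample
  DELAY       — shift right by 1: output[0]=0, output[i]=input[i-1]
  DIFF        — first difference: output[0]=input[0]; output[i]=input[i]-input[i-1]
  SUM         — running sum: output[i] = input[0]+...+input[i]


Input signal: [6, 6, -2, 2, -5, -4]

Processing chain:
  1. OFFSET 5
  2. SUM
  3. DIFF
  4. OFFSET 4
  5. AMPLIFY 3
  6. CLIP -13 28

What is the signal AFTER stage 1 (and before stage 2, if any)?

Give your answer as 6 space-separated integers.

Answer: 11 11 3 7 0 1

Derivation:
Input: [6, 6, -2, 2, -5, -4]
Stage 1 (OFFSET 5): 6+5=11, 6+5=11, -2+5=3, 2+5=7, -5+5=0, -4+5=1 -> [11, 11, 3, 7, 0, 1]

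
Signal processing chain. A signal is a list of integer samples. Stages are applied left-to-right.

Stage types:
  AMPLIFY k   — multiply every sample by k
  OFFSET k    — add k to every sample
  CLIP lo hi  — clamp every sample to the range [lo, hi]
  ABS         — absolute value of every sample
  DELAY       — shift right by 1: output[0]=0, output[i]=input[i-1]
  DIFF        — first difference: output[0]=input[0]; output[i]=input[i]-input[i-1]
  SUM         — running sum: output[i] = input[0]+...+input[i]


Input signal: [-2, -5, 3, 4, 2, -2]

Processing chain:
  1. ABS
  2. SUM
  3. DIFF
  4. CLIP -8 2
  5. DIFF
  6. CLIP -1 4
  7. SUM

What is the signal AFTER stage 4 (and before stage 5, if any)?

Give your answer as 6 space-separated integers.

Answer: 2 2 2 2 2 2

Derivation:
Input: [-2, -5, 3, 4, 2, -2]
Stage 1 (ABS): |-2|=2, |-5|=5, |3|=3, |4|=4, |2|=2, |-2|=2 -> [2, 5, 3, 4, 2, 2]
Stage 2 (SUM): sum[0..0]=2, sum[0..1]=7, sum[0..2]=10, sum[0..3]=14, sum[0..4]=16, sum[0..5]=18 -> [2, 7, 10, 14, 16, 18]
Stage 3 (DIFF): s[0]=2, 7-2=5, 10-7=3, 14-10=4, 16-14=2, 18-16=2 -> [2, 5, 3, 4, 2, 2]
Stage 4 (CLIP -8 2): clip(2,-8,2)=2, clip(5,-8,2)=2, clip(3,-8,2)=2, clip(4,-8,2)=2, clip(2,-8,2)=2, clip(2,-8,2)=2 -> [2, 2, 2, 2, 2, 2]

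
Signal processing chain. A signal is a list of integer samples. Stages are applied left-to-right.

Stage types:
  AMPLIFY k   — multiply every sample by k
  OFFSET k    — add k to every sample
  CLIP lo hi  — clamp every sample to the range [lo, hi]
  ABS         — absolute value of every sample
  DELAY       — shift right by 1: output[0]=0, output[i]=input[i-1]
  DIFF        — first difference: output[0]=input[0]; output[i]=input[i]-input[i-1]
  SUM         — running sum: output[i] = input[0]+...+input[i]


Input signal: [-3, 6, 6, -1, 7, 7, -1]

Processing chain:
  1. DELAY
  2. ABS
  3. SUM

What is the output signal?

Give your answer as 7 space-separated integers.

Answer: 0 3 9 15 16 23 30

Derivation:
Input: [-3, 6, 6, -1, 7, 7, -1]
Stage 1 (DELAY): [0, -3, 6, 6, -1, 7, 7] = [0, -3, 6, 6, -1, 7, 7] -> [0, -3, 6, 6, -1, 7, 7]
Stage 2 (ABS): |0|=0, |-3|=3, |6|=6, |6|=6, |-1|=1, |7|=7, |7|=7 -> [0, 3, 6, 6, 1, 7, 7]
Stage 3 (SUM): sum[0..0]=0, sum[0..1]=3, sum[0..2]=9, sum[0..3]=15, sum[0..4]=16, sum[0..5]=23, sum[0..6]=30 -> [0, 3, 9, 15, 16, 23, 30]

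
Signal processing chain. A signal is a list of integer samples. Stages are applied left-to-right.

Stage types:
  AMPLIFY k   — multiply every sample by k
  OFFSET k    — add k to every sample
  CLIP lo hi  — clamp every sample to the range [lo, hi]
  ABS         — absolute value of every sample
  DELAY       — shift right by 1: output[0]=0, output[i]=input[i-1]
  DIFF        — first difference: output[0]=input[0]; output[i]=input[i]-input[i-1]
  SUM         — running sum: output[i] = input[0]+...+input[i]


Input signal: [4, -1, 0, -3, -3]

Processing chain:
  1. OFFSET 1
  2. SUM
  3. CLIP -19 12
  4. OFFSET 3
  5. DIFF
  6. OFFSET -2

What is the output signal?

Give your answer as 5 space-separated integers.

Input: [4, -1, 0, -3, -3]
Stage 1 (OFFSET 1): 4+1=5, -1+1=0, 0+1=1, -3+1=-2, -3+1=-2 -> [5, 0, 1, -2, -2]
Stage 2 (SUM): sum[0..0]=5, sum[0..1]=5, sum[0..2]=6, sum[0..3]=4, sum[0..4]=2 -> [5, 5, 6, 4, 2]
Stage 3 (CLIP -19 12): clip(5,-19,12)=5, clip(5,-19,12)=5, clip(6,-19,12)=6, clip(4,-19,12)=4, clip(2,-19,12)=2 -> [5, 5, 6, 4, 2]
Stage 4 (OFFSET 3): 5+3=8, 5+3=8, 6+3=9, 4+3=7, 2+3=5 -> [8, 8, 9, 7, 5]
Stage 5 (DIFF): s[0]=8, 8-8=0, 9-8=1, 7-9=-2, 5-7=-2 -> [8, 0, 1, -2, -2]
Stage 6 (OFFSET -2): 8+-2=6, 0+-2=-2, 1+-2=-1, -2+-2=-4, -2+-2=-4 -> [6, -2, -1, -4, -4]

Answer: 6 -2 -1 -4 -4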